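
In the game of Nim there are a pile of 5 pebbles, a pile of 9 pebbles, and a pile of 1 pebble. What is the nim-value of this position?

13

Bitwise XOR of the heap sizes:
  0101  (5)
  1001  (9)
  0001  (1)
  ----
  1101  (13)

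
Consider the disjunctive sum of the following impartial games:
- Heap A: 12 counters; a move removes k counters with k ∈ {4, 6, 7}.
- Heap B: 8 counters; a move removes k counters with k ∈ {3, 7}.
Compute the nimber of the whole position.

2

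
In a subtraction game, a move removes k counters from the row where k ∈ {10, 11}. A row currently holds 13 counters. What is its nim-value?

Build the Grundy sequence with g(k) = mex{g(k−s) : s ∈ {10, 11}, s ≤ k}:
k:     0  1  2  3  4  5  6  7  8  9 10 11 12 13
g(k):  0  0  0  0  0  0  0  0  0  0  1  1  1  1
So g(13) = 1.

1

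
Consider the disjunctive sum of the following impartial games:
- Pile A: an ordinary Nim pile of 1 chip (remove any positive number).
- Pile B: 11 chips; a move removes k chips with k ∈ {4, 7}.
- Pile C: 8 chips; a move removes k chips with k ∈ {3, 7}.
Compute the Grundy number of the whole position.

3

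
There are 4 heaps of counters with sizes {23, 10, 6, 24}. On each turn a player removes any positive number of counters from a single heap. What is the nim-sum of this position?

3

Write each in binary and XOR column by column:
  10111  (23)
  01010  (10)
  00110  (6)
  11000  (24)
  -----
  00011  (3)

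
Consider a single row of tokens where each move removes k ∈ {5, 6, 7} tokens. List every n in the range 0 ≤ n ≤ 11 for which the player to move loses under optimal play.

0, 1, 2, 3, 4

Grundy values for subtraction set {5, 6, 7}:
g(0) = mex{} = 0
g(1) = mex{} = 0
g(2) = mex{} = 0
g(3) = mex{} = 0
g(4) = mex{} = 0
g(5) = mex{0} = 1
g(6) = mex{0} = 1
g(7) = mex{0} = 1
g(8) = mex{0} = 1
g(9) = mex{0} = 1
g(10) = mex{0,1} = 2
g(11) = mex{0,1} = 2
The P-positions (g = 0) in 0..11 are 0, 1, 2, 3, 4.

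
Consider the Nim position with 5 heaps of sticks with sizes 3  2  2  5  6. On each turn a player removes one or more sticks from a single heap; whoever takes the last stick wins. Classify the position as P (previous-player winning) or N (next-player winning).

P-position

Write each in binary and XOR column by column:
  011  (3)
  010  (2)
  010  (2)
  101  (5)
  110  (6)
  ---
  000  (0)
The nim-sum is 0, so this is a P-position: the player to move is in a losing position under optimal play.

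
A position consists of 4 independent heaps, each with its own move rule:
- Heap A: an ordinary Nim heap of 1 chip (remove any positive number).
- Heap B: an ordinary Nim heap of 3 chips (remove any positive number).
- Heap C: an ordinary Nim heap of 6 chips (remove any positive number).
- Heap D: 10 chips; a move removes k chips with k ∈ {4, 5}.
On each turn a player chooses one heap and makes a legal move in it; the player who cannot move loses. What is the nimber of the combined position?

4

Heap A is a plain Nim heap of size 1, so its Grundy value is 1.
Heap B is a plain Nim heap of size 3, so its Grundy value is 3.
Heap C is a plain Nim heap of size 6, so its Grundy value is 6.
Build the Grundy sequence for heap D with g(k) = mex{g(k−s) : s ∈ {4, 5}, s ≤ k}:
g(0) = mex{} = 0
g(1) = mex{} = 0
g(2) = mex{} = 0
g(3) = mex{} = 0
g(4) = mex{0} = 1
g(5) = mex{0} = 1
g(6) = mex{0} = 1
g(7) = mex{0} = 1
g(8) = mex{0,1} = 2
g(9) = mex{1} = 0
g(10) = mex{1} = 0
So g(10) = 0.
The value of a disjunctive sum is the nim-sum of the parts.
Combined value = 1 XOR 3 XOR 6 XOR 0 = 4.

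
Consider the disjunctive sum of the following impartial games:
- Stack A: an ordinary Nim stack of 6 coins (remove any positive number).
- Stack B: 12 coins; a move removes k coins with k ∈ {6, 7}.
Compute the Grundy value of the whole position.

Stack A is a plain Nim stack of size 6, so its Grundy value is 6.
For stack B, compute g(0), g(1), … with moves {6, 7}:
k:     0  1  2  3  4  5  6  7  8  9 10 11 12
g(k):  0  0  0  0  0  0  1  1  1  1  1  1  2
So g(12) = 2.
By the Sprague-Grundy theorem, the Grundy value of a sum of independent games is the XOR of the component values.
Combined value = 6 XOR 2 = 4.

4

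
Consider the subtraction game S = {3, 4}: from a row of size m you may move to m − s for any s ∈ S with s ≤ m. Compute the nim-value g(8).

Build the Grundy sequence with g(k) = mex{g(k−s) : s ∈ {3, 4}, s ≤ k}:
g(0) = mex{} = 0
g(1) = mex{} = 0
g(2) = mex{} = 0
g(3) = mex{0} = 1
g(4) = mex{0} = 1
g(5) = mex{0} = 1
g(6) = mex{0,1} = 2
g(7) = mex{1} = 0
g(8) = mex{1} = 0
So g(8) = 0.

0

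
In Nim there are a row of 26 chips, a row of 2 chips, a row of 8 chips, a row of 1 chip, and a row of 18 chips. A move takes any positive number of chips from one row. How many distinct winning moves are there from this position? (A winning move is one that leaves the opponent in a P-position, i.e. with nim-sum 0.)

3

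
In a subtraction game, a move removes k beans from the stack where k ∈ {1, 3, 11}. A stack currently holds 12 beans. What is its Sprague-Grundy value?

Grundy values for subtraction set {1, 3, 11}:
k:     0  1  2  3  4  5  6  7  8  9 10 11 12
g(k):  0  1  0  1  0  1  0  1  0  1  0  1  0
So g(12) = 0.

0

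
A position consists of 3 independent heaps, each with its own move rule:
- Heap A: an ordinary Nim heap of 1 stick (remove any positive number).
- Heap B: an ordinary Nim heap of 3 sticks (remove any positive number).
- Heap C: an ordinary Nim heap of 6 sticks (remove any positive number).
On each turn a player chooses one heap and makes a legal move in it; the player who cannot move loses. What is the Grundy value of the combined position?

4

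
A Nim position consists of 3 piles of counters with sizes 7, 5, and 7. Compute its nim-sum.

5

Compute the nim-sum pairwise:
7 ⊕ 5 = 2
2 ⊕ 7 = 5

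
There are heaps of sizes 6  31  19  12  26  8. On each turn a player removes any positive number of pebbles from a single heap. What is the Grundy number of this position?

Write each in binary and XOR column by column:
  00110  (6)
  11111  (31)
  10011  (19)
  01100  (12)
  11010  (26)
  01000  (8)
  -----
  10100  (20)

20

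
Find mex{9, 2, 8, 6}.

0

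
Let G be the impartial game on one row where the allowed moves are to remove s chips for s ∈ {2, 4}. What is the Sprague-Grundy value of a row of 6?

0

Build the Grundy sequence with g(k) = mex{g(k−s) : s ∈ {2, 4}, s ≤ k}:
g(0) = mex{} = 0
g(1) = mex{} = 0
g(2) = mex{0} = 1
g(3) = mex{0} = 1
g(4) = mex{0,1} = 2
g(5) = mex{0,1} = 2
g(6) = mex{1,2} = 0
So g(6) = 0.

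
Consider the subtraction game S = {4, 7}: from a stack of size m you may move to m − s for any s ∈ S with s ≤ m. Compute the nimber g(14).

0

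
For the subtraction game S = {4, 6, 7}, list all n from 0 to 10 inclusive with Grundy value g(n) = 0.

0, 1, 2, 3

Grundy values for subtraction set {4, 6, 7}:
k:     0  1  2  3  4  5  6  7  8  9 10
g(k):  0  0  0  0  1  1  1  1  2  2  2
The P-positions (g = 0) in 0..10 are 0, 1, 2, 3.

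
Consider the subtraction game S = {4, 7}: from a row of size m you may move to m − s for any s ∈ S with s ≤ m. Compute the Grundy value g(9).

Grundy values for subtraction set {4, 7}:
k:     0  1  2  3  4  5  6  7  8  9
g(k):  0  0  0  0  1  1  1  1  2  2
So g(9) = 2.

2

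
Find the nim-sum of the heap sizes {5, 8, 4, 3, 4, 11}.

Nim-sum: 5 ^ 8 ^ 4 ^ 3 ^ 4 ^ 11 = 5.

5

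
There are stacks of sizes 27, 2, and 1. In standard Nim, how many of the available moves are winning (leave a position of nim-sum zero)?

1

Nim-sum: 27 ^ 2 ^ 1 = 24.
The overall nim-sum is X = 24. A stack of size p has a winning move iff p XOR X < p (reduce it to p XOR X).
  27: 27 XOR 24 = 3 < 27 — winning move (to 3).
  2: 2 XOR 24 = 26 ≥ 2 — no move.
  1: 1 XOR 24 = 25 ≥ 1 — no move.
That gives 1 winning move.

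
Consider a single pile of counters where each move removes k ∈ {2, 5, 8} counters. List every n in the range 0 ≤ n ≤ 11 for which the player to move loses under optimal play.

0, 1, 4, 7, 10, 11

Compute g(0), g(1), … for moves {2, 5, 8}:
g(0) = mex{} = 0
g(1) = mex{} = 0
g(2) = mex{0} = 1
g(3) = mex{0} = 1
g(4) = mex{1} = 0
g(5) = mex{0,1} = 2
g(6) = mex{0} = 1
g(7) = mex{1,2} = 0
g(8) = mex{0,1} = 2
g(9) = mex{0} = 1
g(10) = mex{1,2} = 0
g(11) = mex{1} = 0
The P-positions (g = 0) in 0..11 are 0, 1, 4, 7, 10, 11.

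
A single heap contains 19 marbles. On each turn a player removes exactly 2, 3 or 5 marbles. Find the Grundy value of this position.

2

Compute g(0), g(1), … for moves {2, 3, 5}:
k:     0  1  2  3  4  5  6  7  8  9 10 11 12 13 14 15 16 17 18 19
g(k):  0  0  1  1  2  2  3  0  0  1  1  2  2  3  0  0  1  1  2  2
So g(19) = 2.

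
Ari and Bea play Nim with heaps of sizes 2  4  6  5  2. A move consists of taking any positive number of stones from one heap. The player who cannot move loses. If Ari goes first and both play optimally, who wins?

Ari wins

Compute the nim-sum pairwise:
2 ^ 4 = 6
6 ^ 6 = 0
0 ^ 5 = 5
5 ^ 2 = 7
The nim-sum is 7 ≠ 0, so this is an N-position: the player to move can win; Ari has a winning move.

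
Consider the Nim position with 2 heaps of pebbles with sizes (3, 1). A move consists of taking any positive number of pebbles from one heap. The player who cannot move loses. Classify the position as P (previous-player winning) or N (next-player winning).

N-position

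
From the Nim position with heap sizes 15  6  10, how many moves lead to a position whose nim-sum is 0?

Bitwise XOR of the heap sizes:
  1111  (15)
  0110  (6)
  1010  (10)
  ----
  0011  (3)
The overall nim-sum is X = 3. A heap of size p has a winning move iff p XOR X < p (reduce it to p XOR X).
  15: 15 XOR 3 = 12 < 15 — winning move (to 12).
  6: 6 XOR 3 = 5 < 6 — winning move (to 5).
  10: 10 XOR 3 = 9 < 10 — winning move (to 9).
That gives 3 winning moves.

3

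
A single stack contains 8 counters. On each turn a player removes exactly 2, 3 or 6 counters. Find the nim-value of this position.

Grundy values for subtraction set {2, 3, 6}:
g(0) = mex{} = 0
g(1) = mex{} = 0
g(2) = mex{0} = 1
g(3) = mex{0} = 1
g(4) = mex{0,1} = 2
g(5) = mex{1} = 0
g(6) = mex{0,1,2} = 3
g(7) = mex{0,2} = 1
g(8) = mex{0,1,3} = 2
So g(8) = 2.

2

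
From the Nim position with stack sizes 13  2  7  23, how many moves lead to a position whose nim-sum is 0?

1

Write each in binary and XOR column by column:
  01101  (13)
  00010  (2)
  00111  (7)
  10111  (23)
  -----
  11111  (31)
The overall nim-sum is X = 31. A stack of size p has a winning move iff p XOR X < p (reduce it to p XOR X).
  13: 13 XOR 31 = 18 ≥ 13 — no move.
  2: 2 XOR 31 = 29 ≥ 2 — no move.
  7: 7 XOR 31 = 24 ≥ 7 — no move.
  23: 23 XOR 31 = 8 < 23 — winning move (to 8).
That gives 1 winning move.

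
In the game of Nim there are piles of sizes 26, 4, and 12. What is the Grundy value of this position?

In binary:
  11010  (26)
  00100  (4)
  01100  (12)
  -----
  10010  (18)

18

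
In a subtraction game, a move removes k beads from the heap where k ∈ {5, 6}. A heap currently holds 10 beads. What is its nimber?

Build the Grundy sequence with g(k) = mex{g(k−s) : s ∈ {5, 6}, s ≤ k}:
k:     0  1  2  3  4  5  6  7  8  9 10
g(k):  0  0  0  0  0  1  1  1  1  1  2
So g(10) = 2.

2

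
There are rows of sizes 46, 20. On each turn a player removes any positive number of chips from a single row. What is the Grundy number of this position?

58

Compute the nim-sum pairwise:
46 ⊕ 20 = 58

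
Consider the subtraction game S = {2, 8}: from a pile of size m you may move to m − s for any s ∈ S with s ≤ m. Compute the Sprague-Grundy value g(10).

Grundy values for subtraction set {2, 8}:
k:     0  1  2  3  4  5  6  7  8  9 10
g(k):  0  0  1  1  0  0  1  1  2  2  0
So g(10) = 0.

0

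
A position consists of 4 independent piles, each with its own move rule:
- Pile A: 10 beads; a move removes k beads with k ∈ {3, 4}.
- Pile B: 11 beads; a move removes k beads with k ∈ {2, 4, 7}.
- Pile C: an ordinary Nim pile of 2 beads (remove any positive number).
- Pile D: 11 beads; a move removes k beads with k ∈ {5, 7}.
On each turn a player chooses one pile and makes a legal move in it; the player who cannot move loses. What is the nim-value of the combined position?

0

For pile A, compute g(0), g(1), … with moves {3, 4}:
g(0) = mex{} = 0
g(1) = mex{} = 0
g(2) = mex{} = 0
g(3) = mex{0} = 1
g(4) = mex{0} = 1
g(5) = mex{0} = 1
g(6) = mex{0,1} = 2
g(7) = mex{1} = 0
g(8) = mex{1} = 0
g(9) = mex{1,2} = 0
g(10) = mex{0,2} = 1
So g(10) = 1.
Build the Grundy sequence for pile B with g(k) = mex{g(k−s) : s ∈ {2, 4, 7}, s ≤ k}:
k:     0  1  2  3  4  5  6  7  8  9 10 11
g(k):  0  0  1  1  2  2  0  3  1  0  2  1
So g(11) = 1.
Pile C is a plain Nim pile of size 2, so its Grundy value is 2.
Grundy values for pile D (subtraction set {5, 7}):
g(0) = mex{} = 0
g(1) = mex{} = 0
g(2) = mex{} = 0
g(3) = mex{} = 0
g(4) = mex{} = 0
g(5) = mex{0} = 1
g(6) = mex{0} = 1
g(7) = mex{0} = 1
g(8) = mex{0} = 1
g(9) = mex{0} = 1
g(10) = mex{0,1} = 2
g(11) = mex{0,1} = 2
So g(11) = 2.
The value of a disjunctive sum is the nim-sum of the parts.
Combined value = 1 XOR 1 XOR 2 XOR 2 = 0.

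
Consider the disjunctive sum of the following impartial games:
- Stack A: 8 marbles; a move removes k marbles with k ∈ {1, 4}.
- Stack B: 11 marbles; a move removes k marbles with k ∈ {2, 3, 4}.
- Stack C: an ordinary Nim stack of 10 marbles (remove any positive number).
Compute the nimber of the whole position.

For stack A, compute g(0), g(1), … with moves {1, 4}:
g(0) = mex{} = 0
g(1) = mex{0} = 1
g(2) = mex{1} = 0
g(3) = mex{0} = 1
g(4) = mex{0,1} = 2
g(5) = mex{1,2} = 0
g(6) = mex{0} = 1
g(7) = mex{1} = 0
g(8) = mex{0,2} = 1
So g(8) = 1.
Build the Grundy sequence for stack B with g(k) = mex{g(k−s) : s ∈ {2, 3, 4}, s ≤ k}:
g(0) = mex{} = 0
g(1) = mex{} = 0
g(2) = mex{0} = 1
g(3) = mex{0} = 1
g(4) = mex{0,1} = 2
g(5) = mex{0,1} = 2
g(6) = mex{1,2} = 0
g(7) = mex{1,2} = 0
g(8) = mex{0,2} = 1
g(9) = mex{0,2} = 1
g(10) = mex{0,1} = 2
g(11) = mex{0,1} = 2
So g(11) = 2.
Stack C is a plain Nim stack of size 10, so its Grundy value is 10.
The value of a disjunctive sum is the nim-sum of the parts.
Combined value = 1 ⊕ 2 ⊕ 10 = 9.

9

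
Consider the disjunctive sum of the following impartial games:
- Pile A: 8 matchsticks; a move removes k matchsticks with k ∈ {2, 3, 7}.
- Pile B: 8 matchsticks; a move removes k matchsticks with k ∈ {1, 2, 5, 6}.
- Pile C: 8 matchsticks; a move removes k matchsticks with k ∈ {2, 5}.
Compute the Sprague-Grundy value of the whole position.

For pile A, compute g(0), g(1), … with moves {2, 3, 7}:
g(0) = mex{} = 0
g(1) = mex{} = 0
g(2) = mex{0} = 1
g(3) = mex{0} = 1
g(4) = mex{0,1} = 2
g(5) = mex{1} = 0
g(6) = mex{1,2} = 0
g(7) = mex{0,2} = 1
g(8) = mex{0} = 1
So g(8) = 1.
Grundy values for pile B (subtraction set {1, 2, 5, 6}):
g(0) = mex{} = 0
g(1) = mex{0} = 1
g(2) = mex{0,1} = 2
g(3) = mex{1,2} = 0
g(4) = mex{0,2} = 1
g(5) = mex{0,1} = 2
g(6) = mex{0,1,2} = 3
g(7) = mex{1,2,3} = 0
g(8) = mex{0,2,3} = 1
So g(8) = 1.
For pile C, compute g(0), g(1), … with moves {2, 5}:
g(0) = mex{} = 0
g(1) = mex{} = 0
g(2) = mex{0} = 1
g(3) = mex{0} = 1
g(4) = mex{1} = 0
g(5) = mex{0,1} = 2
g(6) = mex{0} = 1
g(7) = mex{1,2} = 0
g(8) = mex{1} = 0
So g(8) = 0.
By the Sprague-Grundy theorem, the Grundy value of a sum of independent games is the XOR of the component values.
Combined value = 1 XOR 1 XOR 0 = 0.

0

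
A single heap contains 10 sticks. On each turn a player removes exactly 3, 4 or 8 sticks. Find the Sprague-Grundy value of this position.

1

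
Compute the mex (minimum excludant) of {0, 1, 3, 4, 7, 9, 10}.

The values 0, 1 are all present; 2 is the first non-negative integer missing from the set.

2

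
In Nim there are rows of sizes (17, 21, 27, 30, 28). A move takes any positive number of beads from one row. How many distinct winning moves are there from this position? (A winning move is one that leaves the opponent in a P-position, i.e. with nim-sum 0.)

Compute the nim-sum pairwise:
17 ⊕ 21 = 4
4 ⊕ 27 = 31
31 ⊕ 30 = 1
1 ⊕ 28 = 29
The overall nim-sum is X = 29. A row of size p has a winning move iff p XOR X < p (reduce it to p XOR X).
  17: 17 XOR 29 = 12 < 17 — winning move (to 12).
  21: 21 XOR 29 = 8 < 21 — winning move (to 8).
  27: 27 XOR 29 = 6 < 27 — winning move (to 6).
  30: 30 XOR 29 = 3 < 30 — winning move (to 3).
  28: 28 XOR 29 = 1 < 28 — winning move (to 1).
That gives 5 winning moves.

5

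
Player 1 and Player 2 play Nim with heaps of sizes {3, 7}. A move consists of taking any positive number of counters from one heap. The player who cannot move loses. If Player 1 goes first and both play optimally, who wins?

Player 1 wins

Compute the nim-sum pairwise:
3 ⊕ 7 = 4
The nim-sum is 4 ≠ 0, so this is an N-position: the player to move can win; Player 1 has a winning move.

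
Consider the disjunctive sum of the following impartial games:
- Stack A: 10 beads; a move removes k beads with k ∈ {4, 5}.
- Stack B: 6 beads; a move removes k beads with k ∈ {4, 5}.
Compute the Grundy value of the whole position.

1

Build the Grundy sequence for stack A with g(k) = mex{g(k−s) : s ∈ {4, 5}, s ≤ k}:
g(0) = mex{} = 0
g(1) = mex{} = 0
g(2) = mex{} = 0
g(3) = mex{} = 0
g(4) = mex{0} = 1
g(5) = mex{0} = 1
g(6) = mex{0} = 1
g(7) = mex{0} = 1
g(8) = mex{0,1} = 2
g(9) = mex{1} = 0
g(10) = mex{1} = 0
So g(10) = 0.
Build the Grundy sequence for stack B with g(k) = mex{g(k−s) : s ∈ {4, 5}, s ≤ k}:
k:     0  1  2  3  4  5  6
g(k):  0  0  0  0  1  1  1
So g(6) = 1.
By the Sprague-Grundy theorem, the Grundy value of a sum of independent games is the XOR of the component values.
Combined value = 0 ⊕ 1 = 1.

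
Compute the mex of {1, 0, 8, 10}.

2

The values 0, 1 are all present; 2 is the first non-negative integer missing from the set.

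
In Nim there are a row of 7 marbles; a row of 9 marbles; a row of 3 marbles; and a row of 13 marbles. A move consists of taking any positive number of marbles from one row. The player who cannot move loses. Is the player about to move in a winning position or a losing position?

Losing position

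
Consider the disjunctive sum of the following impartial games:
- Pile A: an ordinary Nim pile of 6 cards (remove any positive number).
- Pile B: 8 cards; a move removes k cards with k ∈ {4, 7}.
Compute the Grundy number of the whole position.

Pile A is a plain Nim pile of size 6, so its Grundy value is 6.
Grundy values for pile B (subtraction set {4, 7}):
g(0) = mex{} = 0
g(1) = mex{} = 0
g(2) = mex{} = 0
g(3) = mex{} = 0
g(4) = mex{0} = 1
g(5) = mex{0} = 1
g(6) = mex{0} = 1
g(7) = mex{0} = 1
g(8) = mex{0,1} = 2
So g(8) = 2.
By the Sprague-Grundy theorem, the Grundy value of a sum of independent games is the XOR of the component values.
Combined value = 6 XOR 2 = 4.

4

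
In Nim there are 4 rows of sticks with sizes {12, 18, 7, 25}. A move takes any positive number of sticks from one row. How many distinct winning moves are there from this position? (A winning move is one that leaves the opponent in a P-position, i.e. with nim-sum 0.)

Write each in binary and XOR column by column:
  01100  (12)
  10010  (18)
  00111  (7)
  11001  (25)
  -----
  00000  (0)
The nim-sum is already 0, so every move leaves a nonzero nim-sum — there are no winning moves.

0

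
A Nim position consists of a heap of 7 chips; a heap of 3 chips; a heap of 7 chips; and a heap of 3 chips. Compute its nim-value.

0

In binary:
  111  (7)
  011  (3)
  111  (7)
  011  (3)
  ---
  000  (0)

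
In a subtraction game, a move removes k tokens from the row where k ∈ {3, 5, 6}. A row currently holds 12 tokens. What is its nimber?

Compute g(0), g(1), … for moves {3, 5, 6}:
k:     0  1  2  3  4  5  6  7  8  9 10 11 12
g(k):  0  0  0  1  1  1  2  2  2  0  0  0  1
So g(12) = 1.

1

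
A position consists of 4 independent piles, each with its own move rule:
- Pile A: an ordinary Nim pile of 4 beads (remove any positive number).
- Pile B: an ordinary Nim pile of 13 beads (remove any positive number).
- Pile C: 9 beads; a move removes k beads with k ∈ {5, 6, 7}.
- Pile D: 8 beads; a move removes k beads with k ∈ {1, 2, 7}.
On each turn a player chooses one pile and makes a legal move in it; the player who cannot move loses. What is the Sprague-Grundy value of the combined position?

10

Pile A is a plain Nim pile of size 4, so its Grundy value is 4.
Pile B is a plain Nim pile of size 13, so its Grundy value is 13.
For pile C, compute g(0), g(1), … with moves {5, 6, 7}:
k:     0  1  2  3  4  5  6  7  8  9
g(k):  0  0  0  0  0  1  1  1  1  1
So g(9) = 1.
Grundy values for pile D (subtraction set {1, 2, 7}):
g(0) = mex{} = 0
g(1) = mex{0} = 1
g(2) = mex{0,1} = 2
g(3) = mex{1,2} = 0
g(4) = mex{0,2} = 1
g(5) = mex{0,1} = 2
g(6) = mex{1,2} = 0
g(7) = mex{0,2} = 1
g(8) = mex{0,1} = 2
So g(8) = 2.
The value of a disjunctive sum is the nim-sum of the parts.
Combined value = 4 ⊕ 13 ⊕ 1 ⊕ 2 = 10.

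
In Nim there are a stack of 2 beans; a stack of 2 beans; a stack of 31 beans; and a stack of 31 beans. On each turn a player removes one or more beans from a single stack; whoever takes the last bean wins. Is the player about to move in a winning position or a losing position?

Losing position

Nim-sum: 2 XOR 2 XOR 31 XOR 31 = 0.
The nim-sum is 0, so this is a P-position: the player to move is in a losing position under optimal play.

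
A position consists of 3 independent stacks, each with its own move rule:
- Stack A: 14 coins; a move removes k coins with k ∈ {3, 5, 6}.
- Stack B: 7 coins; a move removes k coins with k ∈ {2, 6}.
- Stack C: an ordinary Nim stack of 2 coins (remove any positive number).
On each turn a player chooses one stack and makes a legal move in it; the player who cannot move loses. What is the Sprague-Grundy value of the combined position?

For stack A, compute g(0), g(1), … with moves {3, 5, 6}:
g(0) = mex{} = 0
g(1) = mex{} = 0
g(2) = mex{} = 0
g(3) = mex{0} = 1
g(4) = mex{0} = 1
g(5) = mex{0} = 1
g(6) = mex{0,1} = 2
g(7) = mex{0,1} = 2
g(8) = mex{0,1} = 2
g(9) = mex{1,2} = 0
g(10) = mex{1,2} = 0
g(11) = mex{1,2} = 0
g(12) = mex{0,2} = 1
g(13) = mex{0,2} = 1
g(14) = mex{0,2} = 1
So g(14) = 1.
Build the Grundy sequence for stack B with g(k) = mex{g(k−s) : s ∈ {2, 6}, s ≤ k}:
k:     0  1  2  3  4  5  6  7
g(k):  0  0  1  1  0  0  1  1
So g(7) = 1.
Stack C is a plain Nim stack of size 2, so its Grundy value is 2.
By the Sprague-Grundy theorem, the Grundy value of a sum of independent games is the XOR of the component values.
Combined value = 1 ⊕ 1 ⊕ 2 = 2.

2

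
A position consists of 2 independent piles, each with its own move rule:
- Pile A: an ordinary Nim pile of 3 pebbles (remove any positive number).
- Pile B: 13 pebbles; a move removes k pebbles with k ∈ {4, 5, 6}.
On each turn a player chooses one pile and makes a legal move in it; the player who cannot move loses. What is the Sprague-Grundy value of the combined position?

Pile A is a plain Nim pile of size 3, so its Grundy value is 3.
Grundy values for pile B (subtraction set {4, 5, 6}):
k:     0  1  2  3  4  5  6  7  8  9 10 11 12 13
g(k):  0  0  0  0  1  1  1  1  2  2  0  0  0  0
So g(13) = 0.
The value of a disjunctive sum is the nim-sum of the parts.
Combined value = 3 ⊕ 0 = 3.

3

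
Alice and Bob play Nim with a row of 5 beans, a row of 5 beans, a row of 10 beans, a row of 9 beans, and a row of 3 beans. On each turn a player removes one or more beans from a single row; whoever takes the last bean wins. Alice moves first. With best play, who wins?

Compute the nim-sum pairwise:
5 ⊕ 5 = 0
0 ⊕ 10 = 10
10 ⊕ 9 = 3
3 ⊕ 3 = 0
The nim-sum is 0, so this is a P-position: the player to move is in a losing position under optimal play; Alice is about to move from it and so loses — Bob wins.

Bob wins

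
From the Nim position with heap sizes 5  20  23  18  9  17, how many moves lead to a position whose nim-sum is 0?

1

Nim-sum: 5 ^ 20 ^ 23 ^ 18 ^ 9 ^ 17 = 12.
The overall nim-sum is X = 12. A heap of size p has a winning move iff p XOR X < p (reduce it to p XOR X).
  5: 5 XOR 12 = 9 ≥ 5 — no move.
  20: 20 XOR 12 = 24 ≥ 20 — no move.
  23: 23 XOR 12 = 27 ≥ 23 — no move.
  18: 18 XOR 12 = 30 ≥ 18 — no move.
  9: 9 XOR 12 = 5 < 9 — winning move (to 5).
  17: 17 XOR 12 = 29 ≥ 17 — no move.
That gives 1 winning move.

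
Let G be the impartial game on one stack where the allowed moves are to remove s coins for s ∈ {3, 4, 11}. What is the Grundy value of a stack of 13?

2

Compute g(0), g(1), … for moves {3, 4, 11}:
g(0) = mex{} = 0
g(1) = mex{} = 0
g(2) = mex{} = 0
g(3) = mex{0} = 1
g(4) = mex{0} = 1
g(5) = mex{0} = 1
g(6) = mex{0,1} = 2
g(7) = mex{1} = 0
g(8) = mex{1} = 0
g(9) = mex{1,2} = 0
g(10) = mex{0,2} = 1
g(11) = mex{0} = 1
g(12) = mex{0} = 1
g(13) = mex{0,1} = 2
So g(13) = 2.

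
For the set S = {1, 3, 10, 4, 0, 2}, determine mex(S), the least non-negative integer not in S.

5

The values 0, 1, 2, 3, 4 are all present; 5 is the first non-negative integer missing from the set.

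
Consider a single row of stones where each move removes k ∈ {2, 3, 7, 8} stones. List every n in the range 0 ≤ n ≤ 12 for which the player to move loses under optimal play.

0, 1, 5, 6, 10, 11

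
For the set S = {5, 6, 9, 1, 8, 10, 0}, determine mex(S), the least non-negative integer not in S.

2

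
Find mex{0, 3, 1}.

The values 0, 1 are all present; 2 is the first non-negative integer missing from the set.

2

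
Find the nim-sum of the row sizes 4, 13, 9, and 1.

In binary:
  0100  (4)
  1101  (13)
  1001  (9)
  0001  (1)
  ----
  0001  (1)

1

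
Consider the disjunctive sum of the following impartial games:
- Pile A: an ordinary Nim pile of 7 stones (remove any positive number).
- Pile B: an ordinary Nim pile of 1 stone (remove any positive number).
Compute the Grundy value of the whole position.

Pile A is a plain Nim pile of size 7, so its Grundy value is 7.
Pile B is a plain Nim pile of size 1, so its Grundy value is 1.
By the Sprague-Grundy theorem, the Grundy value of a sum of independent games is the XOR of the component values.
Combined value = 7 ⊕ 1 = 6.

6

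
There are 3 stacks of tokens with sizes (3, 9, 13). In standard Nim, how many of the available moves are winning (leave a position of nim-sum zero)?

1

Nim-sum: 3 XOR 9 XOR 13 = 7.
The overall nim-sum is X = 7. A stack of size p has a winning move iff p XOR X < p (reduce it to p XOR X).
  3: 3 XOR 7 = 4 ≥ 3 — no move.
  9: 9 XOR 7 = 14 ≥ 9 — no move.
  13: 13 XOR 7 = 10 < 13 — winning move (to 10).
That gives 1 winning move.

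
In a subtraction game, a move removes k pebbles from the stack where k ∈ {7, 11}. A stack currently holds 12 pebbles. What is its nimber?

1

Grundy values for subtraction set {7, 11}:
k:     0  1  2  3  4  5  6  7  8  9 10 11 12
g(k):  0  0  0  0  0  0  0  1  1  1  1  1  1
So g(12) = 1.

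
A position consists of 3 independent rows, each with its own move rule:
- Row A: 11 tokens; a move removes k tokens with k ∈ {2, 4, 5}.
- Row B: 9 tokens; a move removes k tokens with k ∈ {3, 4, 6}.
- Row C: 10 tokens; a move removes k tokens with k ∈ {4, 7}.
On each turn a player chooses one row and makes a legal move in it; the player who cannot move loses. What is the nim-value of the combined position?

0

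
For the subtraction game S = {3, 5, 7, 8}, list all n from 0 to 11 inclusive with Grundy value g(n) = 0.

Compute g(0), g(1), … for moves {3, 5, 7, 8}:
g(0) = mex{} = 0
g(1) = mex{} = 0
g(2) = mex{} = 0
g(3) = mex{0} = 1
g(4) = mex{0} = 1
g(5) = mex{0} = 1
g(6) = mex{0,1} = 2
g(7) = mex{0,1} = 2
g(8) = mex{0,1} = 2
g(9) = mex{0,1,2} = 3
g(10) = mex{0,1,2} = 3
g(11) = mex{1,2} = 0
The P-positions (g = 0) in 0..11 are 0, 1, 2, 11.

0, 1, 2, 11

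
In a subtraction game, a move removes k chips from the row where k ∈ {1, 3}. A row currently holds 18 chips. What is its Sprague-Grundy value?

0

Build the Grundy sequence with g(k) = mex{g(k−s) : s ∈ {1, 3}, s ≤ k}:
k:     0  1  2  3  4  5  6  7  8  9 10 11 12 13 14 15 16 17 18
g(k):  0  1  0  1  0  1  0  1  0  1  0  1  0  1  0  1  0  1  0
So g(18) = 0.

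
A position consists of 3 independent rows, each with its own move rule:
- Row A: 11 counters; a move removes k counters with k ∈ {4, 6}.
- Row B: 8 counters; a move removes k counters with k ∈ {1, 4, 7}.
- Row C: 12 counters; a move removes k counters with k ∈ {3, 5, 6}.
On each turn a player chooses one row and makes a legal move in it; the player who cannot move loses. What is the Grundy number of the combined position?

1

Grundy values for row A (subtraction set {4, 6}):
g(0) = mex{} = 0
g(1) = mex{} = 0
g(2) = mex{} = 0
g(3) = mex{} = 0
g(4) = mex{0} = 1
g(5) = mex{0} = 1
g(6) = mex{0} = 1
g(7) = mex{0} = 1
g(8) = mex{0,1} = 2
g(9) = mex{0,1} = 2
g(10) = mex{1} = 0
g(11) = mex{1} = 0
So g(11) = 0.
For row B, compute g(0), g(1), … with moves {1, 4, 7}:
g(0) = mex{} = 0
g(1) = mex{0} = 1
g(2) = mex{1} = 0
g(3) = mex{0} = 1
g(4) = mex{0,1} = 2
g(5) = mex{1,2} = 0
g(6) = mex{0} = 1
g(7) = mex{0,1} = 2
g(8) = mex{1,2} = 0
So g(8) = 0.
Build the Grundy sequence for row C with g(k) = mex{g(k−s) : s ∈ {3, 5, 6}, s ≤ k}:
g(0) = mex{} = 0
g(1) = mex{} = 0
g(2) = mex{} = 0
g(3) = mex{0} = 1
g(4) = mex{0} = 1
g(5) = mex{0} = 1
g(6) = mex{0,1} = 2
g(7) = mex{0,1} = 2
g(8) = mex{0,1} = 2
g(9) = mex{1,2} = 0
g(10) = mex{1,2} = 0
g(11) = mex{1,2} = 0
g(12) = mex{0,2} = 1
So g(12) = 1.
The value of a disjunctive sum is the nim-sum of the parts.
Combined value = 0 ⊕ 0 ⊕ 1 = 1.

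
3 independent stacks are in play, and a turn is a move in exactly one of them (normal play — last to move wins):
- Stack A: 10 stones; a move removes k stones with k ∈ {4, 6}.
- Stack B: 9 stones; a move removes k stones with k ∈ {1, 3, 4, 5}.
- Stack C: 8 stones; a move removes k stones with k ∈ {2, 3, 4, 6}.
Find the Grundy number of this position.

1

Build the Grundy sequence for stack A with g(k) = mex{g(k−s) : s ∈ {4, 6}, s ≤ k}:
k:     0  1  2  3  4  5  6  7  8  9 10
g(k):  0  0  0  0  1  1  1  1  2  2  0
So g(10) = 0.
For stack B, compute g(0), g(1), … with moves {1, 3, 4, 5}:
k:     0  1  2  3  4  5  6  7  8  9
g(k):  0  1  0  1  2  3  2  3  0  1
So g(9) = 1.
Grundy values for stack C (subtraction set {2, 3, 4, 6}):
g(0) = mex{} = 0
g(1) = mex{} = 0
g(2) = mex{0} = 1
g(3) = mex{0} = 1
g(4) = mex{0,1} = 2
g(5) = mex{0,1} = 2
g(6) = mex{0,1,2} = 3
g(7) = mex{0,1,2} = 3
g(8) = mex{1,2,3} = 0
So g(8) = 0.
The value of a disjunctive sum is the nim-sum of the parts.
Combined value = 0 XOR 1 XOR 0 = 1.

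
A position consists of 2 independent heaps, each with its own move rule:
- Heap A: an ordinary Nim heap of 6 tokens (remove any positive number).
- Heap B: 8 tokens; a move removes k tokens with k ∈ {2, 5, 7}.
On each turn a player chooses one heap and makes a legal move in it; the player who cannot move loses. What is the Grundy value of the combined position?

4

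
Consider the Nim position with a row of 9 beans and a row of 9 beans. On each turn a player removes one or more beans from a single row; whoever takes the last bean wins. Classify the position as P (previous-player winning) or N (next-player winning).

Compute the nim-sum pairwise:
9 ⊕ 9 = 0
The nim-sum is 0, so this is a P-position: the player to move is in a losing position under optimal play.

P-position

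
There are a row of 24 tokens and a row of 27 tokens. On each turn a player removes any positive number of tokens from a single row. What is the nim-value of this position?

Write each in binary and XOR column by column:
  11000  (24)
  11011  (27)
  -----
  00011  (3)

3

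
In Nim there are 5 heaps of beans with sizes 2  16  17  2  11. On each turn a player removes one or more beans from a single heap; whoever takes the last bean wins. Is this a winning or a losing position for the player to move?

Winning position

Compute the nim-sum pairwise:
2 ^ 16 = 18
18 ^ 17 = 3
3 ^ 2 = 1
1 ^ 11 = 10
The nim-sum is 10 ≠ 0, so this is an N-position: the player to move can win.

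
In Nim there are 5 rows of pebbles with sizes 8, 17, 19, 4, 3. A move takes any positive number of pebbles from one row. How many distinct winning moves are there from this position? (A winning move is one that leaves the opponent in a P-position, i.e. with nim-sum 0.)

Compute the nim-sum pairwise:
8 XOR 17 = 25
25 XOR 19 = 10
10 XOR 4 = 14
14 XOR 3 = 13
The overall nim-sum is X = 13. A row of size p has a winning move iff p XOR X < p (reduce it to p XOR X).
  8: 8 XOR 13 = 5 < 8 — winning move (to 5).
  17: 17 XOR 13 = 28 ≥ 17 — no move.
  19: 19 XOR 13 = 30 ≥ 19 — no move.
  4: 4 XOR 13 = 9 ≥ 4 — no move.
  3: 3 XOR 13 = 14 ≥ 3 — no move.
That gives 1 winning move.

1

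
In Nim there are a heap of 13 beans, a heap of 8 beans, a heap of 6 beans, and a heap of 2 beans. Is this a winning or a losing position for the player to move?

Compute the nim-sum pairwise:
13 XOR 8 = 5
5 XOR 6 = 3
3 XOR 2 = 1
The nim-sum is 1 ≠ 0, so this is an N-position: the player to move can win.

Winning position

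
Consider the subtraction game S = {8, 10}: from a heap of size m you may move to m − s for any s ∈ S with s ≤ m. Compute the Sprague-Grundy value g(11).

1

Compute g(0), g(1), … for moves {8, 10}:
g(0) = mex{} = 0
g(1) = mex{} = 0
g(2) = mex{} = 0
g(3) = mex{} = 0
g(4) = mex{} = 0
g(5) = mex{} = 0
g(6) = mex{} = 0
g(7) = mex{} = 0
g(8) = mex{0} = 1
g(9) = mex{0} = 1
g(10) = mex{0} = 1
g(11) = mex{0} = 1
So g(11) = 1.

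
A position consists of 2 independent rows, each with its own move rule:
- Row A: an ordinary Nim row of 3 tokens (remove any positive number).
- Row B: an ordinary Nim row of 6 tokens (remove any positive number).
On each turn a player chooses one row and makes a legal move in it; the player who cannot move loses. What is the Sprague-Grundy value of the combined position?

Row A is a plain Nim row of size 3, so its Grundy value is 3.
Row B is a plain Nim row of size 6, so its Grundy value is 6.
By the Sprague-Grundy theorem, the Grundy value of a sum of independent games is the XOR of the component values.
Combined value = 3 XOR 6 = 5.

5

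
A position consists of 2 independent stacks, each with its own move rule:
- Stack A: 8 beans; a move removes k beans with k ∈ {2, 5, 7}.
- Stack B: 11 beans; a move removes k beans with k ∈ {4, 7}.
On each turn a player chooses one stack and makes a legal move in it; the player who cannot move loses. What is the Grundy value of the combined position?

2

Build the Grundy sequence for stack A with g(k) = mex{g(k−s) : s ∈ {2, 5, 7}, s ≤ k}:
g(0) = mex{} = 0
g(1) = mex{} = 0
g(2) = mex{0} = 1
g(3) = mex{0} = 1
g(4) = mex{1} = 0
g(5) = mex{0,1} = 2
g(6) = mex{0} = 1
g(7) = mex{0,1,2} = 3
g(8) = mex{0,1} = 2
So g(8) = 2.
Build the Grundy sequence for stack B with g(k) = mex{g(k−s) : s ∈ {4, 7}, s ≤ k}:
g(0) = mex{} = 0
g(1) = mex{} = 0
g(2) = mex{} = 0
g(3) = mex{} = 0
g(4) = mex{0} = 1
g(5) = mex{0} = 1
g(6) = mex{0} = 1
g(7) = mex{0} = 1
g(8) = mex{0,1} = 2
g(9) = mex{0,1} = 2
g(10) = mex{0,1} = 2
g(11) = mex{1} = 0
So g(11) = 0.
The value of a disjunctive sum is the nim-sum of the parts.
Combined value = 2 XOR 0 = 2.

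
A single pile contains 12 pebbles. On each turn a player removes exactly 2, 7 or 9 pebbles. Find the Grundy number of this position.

Grundy values for subtraction set {2, 7, 9}:
g(0) = mex{} = 0
g(1) = mex{} = 0
g(2) = mex{0} = 1
g(3) = mex{0} = 1
g(4) = mex{1} = 0
g(5) = mex{1} = 0
g(6) = mex{0} = 1
g(7) = mex{0} = 1
g(8) = mex{0,1} = 2
g(9) = mex{0,1} = 2
g(10) = mex{0,1,2} = 3
g(11) = mex{0,1,2} = 3
g(12) = mex{0,1,3} = 2
So g(12) = 2.

2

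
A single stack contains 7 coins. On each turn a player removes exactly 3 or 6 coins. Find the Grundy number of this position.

Compute g(0), g(1), … for moves {3, 6}:
k:     0  1  2  3  4  5  6  7
g(k):  0  0  0  1  1  1  2  2
So g(7) = 2.

2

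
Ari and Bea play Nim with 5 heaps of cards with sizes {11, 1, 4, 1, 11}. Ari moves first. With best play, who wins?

Ari wins

Nim-sum: 11 ⊕ 1 ⊕ 4 ⊕ 1 ⊕ 11 = 4.
The nim-sum is 4 ≠ 0, so this is an N-position: the player to move can win; Ari has a winning move.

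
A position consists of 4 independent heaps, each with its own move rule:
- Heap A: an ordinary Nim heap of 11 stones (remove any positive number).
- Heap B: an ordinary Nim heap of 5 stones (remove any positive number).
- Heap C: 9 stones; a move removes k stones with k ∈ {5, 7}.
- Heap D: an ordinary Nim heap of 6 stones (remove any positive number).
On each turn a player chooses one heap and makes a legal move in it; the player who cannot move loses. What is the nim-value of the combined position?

9

Heap A is a plain Nim heap of size 11, so its Grundy value is 11.
Heap B is a plain Nim heap of size 5, so its Grundy value is 5.
For heap C, compute g(0), g(1), … with moves {5, 7}:
g(0) = mex{} = 0
g(1) = mex{} = 0
g(2) = mex{} = 0
g(3) = mex{} = 0
g(4) = mex{} = 0
g(5) = mex{0} = 1
g(6) = mex{0} = 1
g(7) = mex{0} = 1
g(8) = mex{0} = 1
g(9) = mex{0} = 1
So g(9) = 1.
Heap D is a plain Nim heap of size 6, so its Grundy value is 6.
By the Sprague-Grundy theorem, the Grundy value of a sum of independent games is the XOR of the component values.
Combined value = 11 ⊕ 5 ⊕ 1 ⊕ 6 = 9.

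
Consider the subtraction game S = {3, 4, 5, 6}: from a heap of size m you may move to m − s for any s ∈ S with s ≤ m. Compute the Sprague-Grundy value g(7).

2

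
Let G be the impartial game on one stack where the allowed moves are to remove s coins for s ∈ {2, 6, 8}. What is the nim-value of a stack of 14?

Build the Grundy sequence with g(k) = mex{g(k−s) : s ∈ {2, 6, 8}, s ≤ k}:
k:     0  1  2  3  4  5  6  7  8  9 10 11 12 13 14
g(k):  0  0  1  1  0  0  1  1  2  2  3  3  2  2  0
So g(14) = 0.

0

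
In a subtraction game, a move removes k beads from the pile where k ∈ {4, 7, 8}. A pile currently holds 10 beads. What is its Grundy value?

2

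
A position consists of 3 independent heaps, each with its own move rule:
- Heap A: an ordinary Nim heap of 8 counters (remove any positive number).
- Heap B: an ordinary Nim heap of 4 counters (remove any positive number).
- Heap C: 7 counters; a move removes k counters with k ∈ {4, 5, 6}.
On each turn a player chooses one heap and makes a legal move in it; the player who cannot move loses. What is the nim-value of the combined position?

13

Heap A is a plain Nim heap of size 8, so its Grundy value is 8.
Heap B is a plain Nim heap of size 4, so its Grundy value is 4.
For heap C, compute g(0), g(1), … with moves {4, 5, 6}:
k:     0  1  2  3  4  5  6  7
g(k):  0  0  0  0  1  1  1  1
So g(7) = 1.
By the Sprague-Grundy theorem, the Grundy value of a sum of independent games is the XOR of the component values.
Combined value = 8 ⊕ 4 ⊕ 1 = 13.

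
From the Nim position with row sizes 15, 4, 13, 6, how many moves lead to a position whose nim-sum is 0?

0

Bitwise XOR of the heap sizes:
  1111  (15)
  0100  (4)
  1101  (13)
  0110  (6)
  ----
  0000  (0)
The nim-sum is already 0, so every move leaves a nonzero nim-sum — there are no winning moves.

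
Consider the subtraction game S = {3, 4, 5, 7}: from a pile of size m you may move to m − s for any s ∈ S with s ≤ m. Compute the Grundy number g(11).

0

Build the Grundy sequence with g(k) = mex{g(k−s) : s ∈ {3, 4, 5, 7}, s ≤ k}:
g(0) = mex{} = 0
g(1) = mex{} = 0
g(2) = mex{} = 0
g(3) = mex{0} = 1
g(4) = mex{0} = 1
g(5) = mex{0} = 1
g(6) = mex{0,1} = 2
g(7) = mex{0,1} = 2
g(8) = mex{0,1} = 2
g(9) = mex{0,1,2} = 3
g(10) = mex{1,2} = 0
g(11) = mex{1,2} = 0
So g(11) = 0.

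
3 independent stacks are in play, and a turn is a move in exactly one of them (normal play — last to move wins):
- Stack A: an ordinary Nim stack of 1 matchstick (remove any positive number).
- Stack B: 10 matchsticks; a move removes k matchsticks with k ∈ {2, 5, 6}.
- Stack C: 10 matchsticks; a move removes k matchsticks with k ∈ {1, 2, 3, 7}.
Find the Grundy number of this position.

2

Stack A is a plain Nim stack of size 1, so its Grundy value is 1.
Build the Grundy sequence for stack B with g(k) = mex{g(k−s) : s ∈ {2, 5, 6}, s ≤ k}:
k:     0  1  2  3  4  5  6  7  8  9 10
g(k):  0  0  1  1  0  2  1  3  0  2  1
So g(10) = 1.
For stack C, compute g(0), g(1), … with moves {1, 2, 3, 7}:
k:     0  1  2  3  4  5  6  7  8  9 10
g(k):  0  1  2  3  0  1  2  3  0  1  2
So g(10) = 2.
By the Sprague-Grundy theorem, the Grundy value of a sum of independent games is the XOR of the component values.
Combined value = 1 ⊕ 1 ⊕ 2 = 2.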